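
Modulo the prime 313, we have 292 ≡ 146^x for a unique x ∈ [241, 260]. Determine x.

Compute 146^241 mod 313 = 47, then multiply by 146 repeatedly:
  146^241=47  146^242=289  146^243=252  146^244=171  146^245=239
  146^246=151  146^247=136  146^248=137  146^249=283  146^250=2
  146^251=292
Found 292 at exponent 251.

251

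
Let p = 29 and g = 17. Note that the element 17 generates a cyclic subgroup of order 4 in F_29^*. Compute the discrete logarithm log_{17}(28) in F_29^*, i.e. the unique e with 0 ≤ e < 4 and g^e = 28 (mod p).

2

Successive powers of 17 modulo 29:
  17^0=1  17^1=17  17^2=28
So 17^2 ≡ 28 (mod 29), giving e = 2.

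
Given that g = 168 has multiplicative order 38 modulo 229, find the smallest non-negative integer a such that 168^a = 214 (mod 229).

Successive powers of 168 modulo 229:
  168^0=1  168^1=168  168^2=57  168^3=187  168^4=43  168^5=125
  168^6=161  168^7=26  168^8=17  168^9=108  168^10=53  168^11=202
  168^12=44  168^13=64  168^14=218  168^15=213  168^16=60  168^17=4
  168^18=214
So 168^18 ≡ 214 (mod 229), giving a = 18.

18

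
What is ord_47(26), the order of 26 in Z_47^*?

46

The order of 26 must divide p − 1 = 46 = 2 · 23.
Divisors: 1, 2, 23, 46.
Check each in increasing order: 26^1 ≡ 26;  26^2 ≡ 18;  26^23 ≡ 46;  26^46 ≡ 1.
Smallest exponent giving 1 is 46.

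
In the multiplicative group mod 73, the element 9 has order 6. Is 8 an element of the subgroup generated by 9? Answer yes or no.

yes

8 ∈ ⟨9⟩ iff 8^6 ≡ 1 (mod 73), since |⟨9⟩| = 6.
8^6 mod 73 = 1.
Since 1 = 1, 8 lies in the subgroup.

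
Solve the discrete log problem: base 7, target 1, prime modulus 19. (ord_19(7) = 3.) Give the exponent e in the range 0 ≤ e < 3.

Successive powers of 7 modulo 19:
  7^0=1
So 7^0 ≡ 1 (mod 19), giving e = 0.

0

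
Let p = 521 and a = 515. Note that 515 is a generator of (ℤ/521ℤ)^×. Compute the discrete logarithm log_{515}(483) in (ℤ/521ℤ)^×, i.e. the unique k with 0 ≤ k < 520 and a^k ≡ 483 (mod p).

471

Baby-step giant-step with m = ceil(sqrt(520)) = 23.
Baby table (515^j mod 521 for j=0..22):
  0:1  1:515  2:36  3:305  4:254  5:39  6:287  7:362
  8:433  9:7  10:479  11:252  12:51  13:215  14:273  15:446
  16:450  17:426  18:49  19:227  20:201  21:357  22:463
Giant step factor: 515^(-23) ≡ 262 (mod 521).
Scan 483·262^i mod 521 for i = 0, 1, …:
  i=0: 483   i=1: 464   i=2: 175   i=3: 2
  i=4: 3   i=5: 265   i=6: 137   i=7: 466
  i=8: 178   i=9: 267     …   i=19: 168
  i=20: 252
Match at i=20, j=11: k = 20·23 + 11 = 471.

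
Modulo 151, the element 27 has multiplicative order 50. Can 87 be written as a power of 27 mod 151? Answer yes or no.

87 ∈ ⟨27⟩ iff 87^50 ≡ 1 (mod 151), since |⟨27⟩| = 50.
87^50 mod 151 = 1.
Since 1 = 1, 87 lies in the subgroup.

yes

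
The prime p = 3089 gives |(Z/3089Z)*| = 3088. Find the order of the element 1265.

3088

The order of 1265 must divide p − 1 = 3088 = 2^4 · 193.
Divisors: 1, 2, 4, 8, 16, 193, 386, 772, 1544, 3088.
Check each in increasing order: 1265^1 ≡ 1265;  1265^2 ≡ 123;  1265^4 ≡ 2773;  1265^8 ≡ 1008;  1265^16 ≡ 2872;  1265^193 ≡ 1276;  1265^386 ≡ 273;  1265^772 ≡ 393;  1265^1544 ≡ 3088;  1265^3088 ≡ 1.
Smallest exponent giving 1 is 3088.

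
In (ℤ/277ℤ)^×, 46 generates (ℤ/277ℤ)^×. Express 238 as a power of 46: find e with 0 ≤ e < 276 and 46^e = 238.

248

Baby-step giant-step with m = ceil(sqrt(276)) = 17.
Baby table (46^j mod 277 for j=0..16):
  0:1  1:46  2:177  3:109  4:28  5:180  6:247  7:5
  8:230  9:54  10:268  11:140  12:69  13:127  14:25  15:42
  16:270
Giant step factor: 46^(-17) ≡ 80 (mod 277).
Scan 238·80^i mod 277 for i = 0, 1, …:
  i=0: 238   i=1: 204   i=2: 254   i=3: 99
  i=4: 164   i=5: 101   i=6: 47   i=7: 159
  i=8: 255   i=9: 179     …   i=13: 128
  i=14: 268
Match at i=14, j=10: e = 14·17 + 10 = 248.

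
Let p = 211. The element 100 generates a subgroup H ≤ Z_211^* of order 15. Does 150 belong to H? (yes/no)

yes

⟨100⟩ has order 15; its elements mod 211 are {1, 14, 19, 21, 55, 71, 83, 100, 107, 134, 137, 150, 188, 196, 201}.
150 is in this set.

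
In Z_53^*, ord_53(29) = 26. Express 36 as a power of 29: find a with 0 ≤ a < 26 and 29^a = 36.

20

Successive powers of 29 modulo 53:
  29^0=1  29^1=29  29^2=46  29^3=9  29^4=49  29^5=43
  29^6=28  29^7=17  29^8=16  29^9=40  29^10=47  29^11=38
  29^12=42  29^13=52  29^14=24  29^15=7  29^16=44  29^17=4
  29^18=10  29^19=25  29^20=36
So 29^20 ≡ 36 (mod 53), giving a = 20.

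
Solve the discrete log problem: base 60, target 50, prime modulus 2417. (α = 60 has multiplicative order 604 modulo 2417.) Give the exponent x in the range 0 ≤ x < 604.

135

Baby-step giant-step with m = ceil(sqrt(604)) = 25.
Baby table (60^j mod 2417 for j=0..24):
  0:1  1:60  2:1183  3:887  4:46  5:343  6:1244  7:2130
  8:2116  9:1276  10:1633  11:1300  12:656  13:688  14:191  15:1792
  16:1172  17:227  18:1535  19:254  20:738  21:774  22:517  23:2016
  24:110
Giant step factor: 60^(-25) ≡ 2068 (mod 2417).
Scan 50·2068^i mod 2417 for i = 0, 1, …:
  i=0: 50   i=1: 1886   i=2: 1627   i=3: 172
  i=4: 397   i=5: 1633
Match at i=5, j=10: x = 5·25 + 10 = 135.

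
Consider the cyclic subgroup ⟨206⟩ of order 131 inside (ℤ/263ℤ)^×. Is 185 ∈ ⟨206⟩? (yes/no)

185 ∈ ⟨206⟩ iff 185^131 ≡ 1 (mod 263), since |⟨206⟩| = 131.
185^131 mod 263 = 262.
Since 262 ≠ 1, 185 does not lie in the subgroup.

no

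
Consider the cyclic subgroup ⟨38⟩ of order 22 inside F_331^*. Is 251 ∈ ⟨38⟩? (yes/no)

yes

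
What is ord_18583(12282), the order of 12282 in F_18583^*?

The order of 12282 must divide p − 1 = 18582 = 2 · 3 · 19 · 163.
Divisors: 1, 2, 3, 6, 19, 38, 57, 114, 163, 326, 489, 978, 3097, 6194, 9291, 18582.
Check each in increasing order: 12282^1 ≡ 12282;  12282^2 ≡ 9313;  12282^3 ≡ 3901;  12282^6 ≡ 16907;  12282^19 ≡ 8024;  12282^38 ≡ 13064;  12282^57 ≡ 17416;  12282^114 ≡ 5330;  12282^163 ≡ 14106;  12282^326 ≡ 11055;  12282^489 ≡ 11877;  12282^978 ≡ 18159;  12282^3097 ≡ 12553;  12282^6194 ≡ 12552;  12282^9291 ≡ 18582;  12282^18582 ≡ 1.
Smallest exponent giving 1 is 18582.

18582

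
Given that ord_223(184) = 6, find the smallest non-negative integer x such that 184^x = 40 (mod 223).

Successive powers of 184 modulo 223:
  184^0=1  184^1=184  184^2=183  184^3=222  184^4=39  184^5=40
So 184^5 ≡ 40 (mod 223), giving x = 5.

5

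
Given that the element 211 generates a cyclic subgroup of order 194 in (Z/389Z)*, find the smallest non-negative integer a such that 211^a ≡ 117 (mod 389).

25

Successive powers of 211 modulo 389:
  211^0=1  211^1=211  211^2=175  211^3=359  211^4=283  211^5=196
  211^6=122  211^7=68  211^8=344  211^9=230  211^10=294  211^11=183
  211^12=102  211^13=127  211^14=345  211^15=52  211^16=80  211^17=153
  211^18=385  211^19=323  211^20=78  211^21=120  211^22=35  211^23=383
  211^24=290  211^25=117
So 211^25 ≡ 117 (mod 389), giving a = 25.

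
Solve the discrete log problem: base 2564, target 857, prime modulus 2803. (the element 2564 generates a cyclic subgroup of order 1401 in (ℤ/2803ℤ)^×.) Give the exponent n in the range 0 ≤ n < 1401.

694

Baby-step giant-step with m = ceil(sqrt(1401)) = 38.
Baby table (2564^j mod 2803 for j=0..37):
  0:1  1:2564  2:1061  3:1494  4:1718  5:1439  6:848  7:1947
  8:2768  9:2759  10:2107  11:967  12:1536  13:89  14:1153  15:1930
  16:1225  17:1540  18:1936  19:2594  20:2300  21:2491  22:1690  23:2525
  24:1973  25:2160  26:2315  27:1709  28:787  29:2511  30:2516  31:1321
  32:1020  33:81  34:262  35:1851  36:485  37:1811
Giant step factor: 2564^(-38) ≡ 1530 (mod 2803).
Scan 857·1530^i mod 2803 for i = 0, 1, …:
  i=0: 857   i=1: 2209   i=2: 2155   i=3: 822
  i=4: 1916   i=5: 2345   i=6: 10   i=7: 1285
  i=8: 1147   i=9: 232     …   i=17: 2165
  i=18: 2107
Match at i=18, j=10: n = 18·38 + 10 = 694.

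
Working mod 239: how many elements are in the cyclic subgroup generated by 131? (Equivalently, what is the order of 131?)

238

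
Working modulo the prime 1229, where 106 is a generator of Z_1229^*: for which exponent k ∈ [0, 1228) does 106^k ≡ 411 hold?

Baby-step giant-step with m = ceil(sqrt(1228)) = 36.
Baby table (106^j mod 1229 for j=0..35):
  0:1  1:106  2:175  3:115  4:1129  5:461  6:935  7:790
  8:168  9:602  10:1133  11:885  12:406  13:21  14:997  15:1217
  16:1186  17:358  18:1078  19:1200  20:613  21:1070  22:352  23:442
  24:150  25:1152  26:441  27:44  28:977  29:326  30:144  31:516
  32:620  33:583  34:348  35:18
Giant step factor: 106^(-36) ≡ 1048 (mod 1229).
Scan 411·1048^i mod 1229 for i = 0, 1, …:
  i=0: 411   i=1: 578   i=2: 1076   i=3: 655
  i=4: 658   i=5: 115
Match at i=5, j=3: k = 5·36 + 3 = 183.

183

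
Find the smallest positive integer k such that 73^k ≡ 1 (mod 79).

39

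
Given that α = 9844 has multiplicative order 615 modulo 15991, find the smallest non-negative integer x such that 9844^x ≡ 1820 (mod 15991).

453

Baby-step giant-step with m = ceil(sqrt(615)) = 25.
Baby table (9844^j mod 15991 for j=0..24):
  0:1  1:9844  2:14867  3:1116  4:87  5:8905  6:14149  7:1146
  8:7569  9:7167  10:15647  11:3756  12:2872  13:15871  14:2054  15:6952
  16:9999  17:5551  18:2797  19:13157  20:6399  21:3207  22:3474  23:9298
  24:13019
Giant step factor: 9844^(-25) ≡ 8125 (mod 15991).
Scan 1820·8125^i mod 15991 for i = 0, 1, …:
  i=0: 1820   i=1: 11816   i=2: 11027   i=3: 12793
  i=4: 1625   i=5: 10550   i=6: 6990   i=7: 9709
  i=8: 2022   i=9: 5993     …   i=17: 13283
  i=18: 1116
Match at i=18, j=3: x = 18·25 + 3 = 453.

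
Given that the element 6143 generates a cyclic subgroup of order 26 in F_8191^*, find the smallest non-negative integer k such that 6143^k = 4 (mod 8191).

Successive powers of 6143 modulo 8191:
  6143^0=1  6143^1=6143  6143^2=512  6143^3=8063  6143^4=32  6143^5=8183
  6143^6=2  6143^7=4095  6143^8=1024  6143^9=7935  6143^10=64  6143^11=8175
  6143^12=4
So 6143^12 ≡ 4 (mod 8191), giving k = 12.

12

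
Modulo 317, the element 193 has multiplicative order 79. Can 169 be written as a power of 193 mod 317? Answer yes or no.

no

169 ∈ ⟨193⟩ iff 169^79 ≡ 1 (mod 317), since |⟨193⟩| = 79.
169^79 mod 317 = 316.
Since 316 ≠ 1, 169 does not lie in the subgroup.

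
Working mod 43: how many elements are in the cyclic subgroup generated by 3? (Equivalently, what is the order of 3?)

The order of 3 must divide p − 1 = 42 = 2 · 3 · 7.
Divisors: 1, 2, 3, 6, 7, 14, 21, 42.
Check each in increasing order: 3^1 ≡ 3;  3^2 ≡ 9;  3^3 ≡ 27;  3^6 ≡ 41;  3^7 ≡ 37;  3^14 ≡ 36;  3^21 ≡ 42;  3^42 ≡ 1.
Smallest exponent giving 1 is 42.

42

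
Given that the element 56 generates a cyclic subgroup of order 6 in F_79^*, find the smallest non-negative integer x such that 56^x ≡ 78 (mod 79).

Successive powers of 56 modulo 79:
  56^0=1  56^1=56  56^2=55  56^3=78
So 56^3 ≡ 78 (mod 79), giving x = 3.

3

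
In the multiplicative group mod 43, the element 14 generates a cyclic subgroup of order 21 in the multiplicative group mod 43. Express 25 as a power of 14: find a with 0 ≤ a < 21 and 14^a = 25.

Successive powers of 14 modulo 43:
  14^0=1  14^1=14  14^2=24  14^3=35  14^4=17  14^5=23
  14^6=21  14^7=36  14^8=31  14^9=4  14^10=13  14^11=10
  14^12=11  14^13=25
So 14^13 ≡ 25 (mod 43), giving a = 13.

13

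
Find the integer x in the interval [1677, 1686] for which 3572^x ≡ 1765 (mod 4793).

Compute 3572^1677 mod 4793 = 3620, then multiply by 3572 repeatedly:
  3572^1677=3620  3572^1678=3919  3572^1679=3108  3572^1680=1188  3572^1681=1731
  3572^1682=162  3572^1683=3504  3572^1684=1765
Found 1765 at exponent 1684.

1684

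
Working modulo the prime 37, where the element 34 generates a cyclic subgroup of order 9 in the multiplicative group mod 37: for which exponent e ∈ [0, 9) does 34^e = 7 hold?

4

Successive powers of 34 modulo 37:
  34^0=1  34^1=34  34^2=9  34^3=10  34^4=7
So 34^4 ≡ 7 (mod 37), giving e = 4.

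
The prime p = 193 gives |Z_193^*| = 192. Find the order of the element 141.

The order of 141 must divide p − 1 = 192 = 2^6 · 3.
Divisors: 1, 2, 3, 4, 6, 8, 12, 16, 24, 32, 48, 64, 96, 192.
Check each in increasing order: 141^1 ≡ 141;  141^2 ≡ 2;  141^3 ≡ 89;  141^4 ≡ 4;  141^6 ≡ 8;  141^8 ≡ 16;  141^12 ≡ 64;  141^16 ≡ 63;  141^24 ≡ 43;  141^32 ≡ 109;  141^48 ≡ 112;  141^64 ≡ 108;  141^96 ≡ 192;  141^192 ≡ 1.
Smallest exponent giving 1 is 192.

192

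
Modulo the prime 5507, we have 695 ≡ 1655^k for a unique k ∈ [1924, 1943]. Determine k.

1936

Compute 1655^1924 mod 5507 = 3697, then multiply by 1655 repeatedly:
  1655^1924=3697  1655^1925=258  1655^1926=2951  1655^1927=4703  1655^1928=2074
  1655^1929=1609  1655^1930=3014  1655^1931=4335  1655^1932=4311  1655^1933=3140
  1655^1934=3599  1655^1935=3278  1655^1936=695
Found 695 at exponent 1936.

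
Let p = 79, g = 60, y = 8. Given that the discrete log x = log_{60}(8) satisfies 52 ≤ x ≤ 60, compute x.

Compute 60^52 mod 79 = 23, then multiply by 60 repeatedly:
  60^52=23  60^53=37  60^54=8
Found 8 at exponent 54.

54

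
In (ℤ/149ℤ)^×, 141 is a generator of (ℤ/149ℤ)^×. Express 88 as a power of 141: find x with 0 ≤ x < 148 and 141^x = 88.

Baby-step giant-step with m = ceil(sqrt(148)) = 13.
Baby table (141^j mod 149 for j=0..12):
  0:1  1:141  2:64  3:84  4:73  5:12  6:53  7:23
  8:114  9:131  10:144  11:40  12:127
Giant step factor: 141^(-13) ≡ 138 (mod 149).
Scan 88·138^i mod 149 for i = 0, 1, …:
  i=0: 88   i=1: 75   i=2: 69   i=3: 135
  i=4: 5   i=5: 94   i=6: 9   i=7: 50
  i=8: 46   i=9: 90   i=10: 53
Match at i=10, j=6: x = 10·13 + 6 = 136.

136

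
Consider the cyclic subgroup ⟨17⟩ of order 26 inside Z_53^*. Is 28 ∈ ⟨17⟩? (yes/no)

yes

28 ∈ ⟨17⟩ iff 28^26 ≡ 1 (mod 53), since |⟨17⟩| = 26.
28^26 mod 53 = 1.
Since 1 = 1, 28 lies in the subgroup.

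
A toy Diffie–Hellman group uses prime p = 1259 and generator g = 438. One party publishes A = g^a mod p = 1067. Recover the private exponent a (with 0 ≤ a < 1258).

599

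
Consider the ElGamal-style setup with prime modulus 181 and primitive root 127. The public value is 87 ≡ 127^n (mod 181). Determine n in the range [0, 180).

56

Baby-step giant-step with m = ceil(sqrt(180)) = 14.
Baby table (127^j mod 181 for j=0..13):
  0:1  1:127  2:20  3:6  4:38  5:120  6:36  7:47
  8:177  9:35  10:101  11:157  12:29  13:63
Giant step factor: 127^(-14) ≡ 137 (mod 181).
Scan 87·137^i mod 181 for i = 0, 1, …:
  i=0: 87   i=1: 154   i=2: 102   i=3: 37
  i=4: 1
Match at i=4, j=0: n = 4·14 + 0 = 56.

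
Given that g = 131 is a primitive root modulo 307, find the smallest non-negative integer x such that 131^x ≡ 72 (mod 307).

297

Baby-step giant-step with m = ceil(sqrt(306)) = 18.
Baby table (131^j mod 307 for j=0..17):
  0:1  1:131  2:276  3:237  4:40  5:21  6:295  7:270
  8:65  9:226  10:134  11:55  12:144  13:137  14:141  15:51
  16:234  17:261
Giant step factor: 131^(-18) ≡ 272 (mod 307).
Scan 72·272^i mod 307 for i = 0, 1, …:
  i=0: 72   i=1: 243   i=2: 91   i=3: 192
  i=4: 34   i=5: 38   i=6: 205   i=7: 193
  i=8: 306   i=9: 35     …   i=15: 283
  i=16: 226
Match at i=16, j=9: x = 16·18 + 9 = 297.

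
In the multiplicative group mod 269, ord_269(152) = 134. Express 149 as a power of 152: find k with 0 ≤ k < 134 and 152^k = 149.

Baby-step giant-step with m = ceil(sqrt(134)) = 12.
Baby table (152^j mod 269 for j=0..11):
  0:1  1:152  2:239  3:13  4:93  5:148  6:169  7:133
  8:41  9:45  10:115  11:264
Giant step factor: 152^(-12) ≡ 166 (mod 269).
Scan 149·166^i mod 269 for i = 0, 1, …:
  i=0: 149   i=1: 255   i=2: 97   i=3: 231
  i=4: 148
Match at i=4, j=5: k = 4·12 + 5 = 53.

53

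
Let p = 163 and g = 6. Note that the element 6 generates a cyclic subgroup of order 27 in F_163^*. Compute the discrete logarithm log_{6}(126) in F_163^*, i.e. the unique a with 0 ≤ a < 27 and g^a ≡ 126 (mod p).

Successive powers of 6 modulo 163:
  6^0=1  6^1=6  6^2=36  6^3=53  6^4=155  6^5=115
  6^6=38  6^7=65  6^8=64  6^9=58  6^10=22  6^11=132
  6^12=140  6^13=25  6^14=150  6^15=85  6^16=21  6^17=126
So 6^17 ≡ 126 (mod 163), giving a = 17.

17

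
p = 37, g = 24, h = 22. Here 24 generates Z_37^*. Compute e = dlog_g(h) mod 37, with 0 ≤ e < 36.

11

Successive powers of 24 modulo 37:
  24^0=1  24^1=24  24^2=21  24^3=23  24^4=34  24^5=2
  24^6=11  24^7=5  24^8=9  24^9=31  24^10=4  24^11=22
So 24^11 ≡ 22 (mod 37), giving e = 11.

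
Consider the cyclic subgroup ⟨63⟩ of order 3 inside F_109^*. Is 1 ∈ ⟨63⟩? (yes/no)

yes

⟨63⟩ has order 3; its elements mod 109 are {1, 45, 63}.
1 is in this set.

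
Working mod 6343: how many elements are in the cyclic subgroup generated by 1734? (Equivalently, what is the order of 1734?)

2114

The order of 1734 must divide p − 1 = 6342 = 2 · 3 · 7 · 151.
Divisors: 1, 2, 3, 6, 7, 14, 21, 42, 151, 302, 453, 906, 1057, 2114, 3171, 6342.
Check each in increasing order: 1734^1 ≡ 1734;  1734^2 ≡ 174;  1734^3 ≡ 3595;  1734^6 ≡ 3334;  1734^7 ≡ 2683;  1734^14 ≡ 5527;  1734^21 ≡ 5350;  1734^42 ≡ 2884;  1734^151 ≡ 1927;  1734^302 ≡ 2674;  1734^453 ≡ 2282;  1734^906 ≡ 6264;  1734^1057 ≡ 6342;  1734^2114 ≡ 1.
Smallest exponent giving 1 is 2114.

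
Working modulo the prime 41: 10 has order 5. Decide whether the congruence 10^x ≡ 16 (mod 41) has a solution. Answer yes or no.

⟨10⟩ has order 5; its elements mod 41 are {1, 10, 16, 18, 37}.
16 is in this set.

yes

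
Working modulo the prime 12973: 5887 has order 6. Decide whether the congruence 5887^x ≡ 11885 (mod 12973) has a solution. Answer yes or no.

11885 ∈ ⟨5887⟩ iff 11885^6 ≡ 1 (mod 12973), since |⟨5887⟩| = 6.
11885^6 mod 12973 = 1811.
Since 1811 ≠ 1, 11885 does not lie in the subgroup.

no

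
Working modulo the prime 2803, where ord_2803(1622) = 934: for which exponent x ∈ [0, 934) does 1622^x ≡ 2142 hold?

143

Baby-step giant-step with m = ceil(sqrt(934)) = 31.
Baby table (1622^j mod 2803 for j=0..30):
  0:1  1:1622  2:1670  3:1042  4:2718  5:2280  6:1003  7:1126
  8:1619  9:2410  10:1638  11:2395  12:2535  13:2572  14:920  15:1044
  16:356  17:14  18:284  19:956  20:573  21:1613  22:1087  23:27
  24:1749  25:242  26:104  27:508  28:2697  29:1854  30:2372
Giant step factor: 1622^(-31) ≡ 1178 (mod 2803).
Scan 2142·1178^i mod 2803 for i = 0, 1, …:
  i=0: 2142   i=1: 576   i=2: 202   i=3: 2504
  i=4: 956
Match at i=4, j=19: x = 4·31 + 19 = 143.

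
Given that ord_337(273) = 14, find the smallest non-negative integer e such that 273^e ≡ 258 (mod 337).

13

Successive powers of 273 modulo 337:
  273^0=1  273^1=273  273^2=52  273^3=42  273^4=8  273^5=162
  273^6=79  273^7=336  273^8=64  273^9=285  273^10=295  273^11=329
  273^12=175  273^13=258
So 273^13 ≡ 258 (mod 337), giving e = 13.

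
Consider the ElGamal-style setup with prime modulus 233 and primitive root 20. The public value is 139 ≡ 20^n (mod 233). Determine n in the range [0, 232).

Baby-step giant-step with m = ceil(sqrt(232)) = 16.
Baby table (20^j mod 233 for j=0..15):
  0:1  1:20  2:167  3:78  4:162  5:211  6:26  7:54
  8:148  9:164  10:18  11:127  12:210  13:6  14:120  15:70
Giant step factor: 20^(-16) ≡ 117 (mod 233).
Scan 139·117^i mod 233 for i = 0, 1, …:
  i=0: 139   i=1: 186   i=2: 93   i=3: 163
  i=4: 198   i=5: 99   i=6: 166   i=7: 83
  i=8: 158   i=9: 79   i=10: 156   i=11: 78
Match at i=11, j=3: n = 11·16 + 3 = 179.

179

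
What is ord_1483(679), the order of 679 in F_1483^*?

1482

The order of 679 must divide p − 1 = 1482 = 2 · 3 · 13 · 19.
Divisors: 1, 2, 3, 6, 13, 19, 26, 38, 39, 57, 78, 114, 247, 494, 741, 1482.
Check each in increasing order: 679^1 ≡ 679;  679^2 ≡ 1311;  679^3 ≡ 369;  679^6 ≡ 1208;  679^13 ≡ 500;  679^19 ≡ 419;  679^26 ≡ 856;  679^38 ≡ 567;  679^39 ≡ 896;  679^57 ≡ 293;  679^78 ≡ 513;  679^114 ≡ 1318;  679^247 ≡ 39;  679^494 ≡ 38;  679^741 ≡ 1482;  679^1482 ≡ 1.
Smallest exponent giving 1 is 1482.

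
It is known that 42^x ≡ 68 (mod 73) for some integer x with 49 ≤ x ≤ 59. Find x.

Compute 42^49 mod 73 = 44, then multiply by 42 repeatedly:
  42^49=44  42^50=23  42^51=17  42^52=57  42^53=58
  42^54=27  42^55=39  42^56=32  42^57=30  42^58=19
  42^59=68
Found 68 at exponent 59.

59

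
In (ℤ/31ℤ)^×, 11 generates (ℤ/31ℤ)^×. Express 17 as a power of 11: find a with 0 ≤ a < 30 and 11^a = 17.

Successive powers of 11 modulo 31:
  11^0=1  11^1=11  11^2=28  11^3=29  11^4=9  11^5=6
  11^6=4  11^7=13  11^8=19  11^9=23  11^10=5  11^11=24
  11^12=16  11^13=21  11^14=14  11^15=30  11^16=20  11^17=3
  11^18=2  11^19=22  11^20=25  11^21=27  11^22=18  11^23=12
  11^24=8  11^25=26  11^26=7  11^27=15  11^28=10  11^29=17
So 11^29 ≡ 17 (mod 31), giving a = 29.

29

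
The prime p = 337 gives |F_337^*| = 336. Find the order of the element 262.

The order of 262 must divide p − 1 = 336 = 2^4 · 3 · 7.
Divisors: 1, 2, 3, 4, 6, 7, 8, 12, 14, 16, 21, 24, 28, 42, 48, 56, 84, 112, 168, 336.
Check each in increasing order: 262^1 ≡ 262;  262^2 ≡ 233;  262^3 ≡ 49;  262^4 ≡ 32;  262^6 ≡ 42;  262^7 ≡ 220;  262^8 ≡ 13;  262^12 ≡ 79;  262^14 ≡ 209;  262^16 ≡ 169;  262^21 ≡ 148;  262^24 ≡ 175;  262^28 ≡ 208;  262^42 ≡ 336;  262^48 ≡ 295;  262^56 ≡ 128;  262^84 ≡ 1.
Smallest exponent giving 1 is 84.

84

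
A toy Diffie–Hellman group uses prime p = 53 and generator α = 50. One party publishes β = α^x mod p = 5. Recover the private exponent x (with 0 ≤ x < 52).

Baby-step giant-step with m = ceil(sqrt(52)) = 8.
Baby table (50^j mod 53 for j=0..7):
  0:1  1:50  2:9  3:26  4:28  5:22  6:40  7:39
Giant step factor: 50^(-8) ≡ 24 (mod 53).
Scan 5·24^i mod 53 for i = 0, 1, …:
  i=0: 5   i=1: 14   i=2: 18   i=3: 8
  i=4: 33   i=5: 50
Match at i=5, j=1: x = 5·8 + 1 = 41.

41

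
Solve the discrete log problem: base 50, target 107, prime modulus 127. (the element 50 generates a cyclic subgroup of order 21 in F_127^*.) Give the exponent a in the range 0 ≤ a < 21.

14

Successive powers of 50 modulo 127:
  50^0=1  50^1=50  50^2=87  50^3=32  50^4=76  50^5=117
  50^6=8  50^7=19  50^8=61  50^9=2  50^10=100  50^11=47
  50^12=64  50^13=25  50^14=107
So 50^14 ≡ 107 (mod 127), giving a = 14.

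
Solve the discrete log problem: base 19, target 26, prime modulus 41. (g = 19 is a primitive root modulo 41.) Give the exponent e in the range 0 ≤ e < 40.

33

Successive powers of 19 modulo 41:
  19^0=1  19^1=19  19^2=33  19^3=12  19^4=23  19^5=27
  19^6=21  19^7=30  19^8=37  19^9=6  19^10=32  19^11=34
  19^12=31  19^13=15  19^14=39  19^15=3  19^16=16  19^17=17
  19^18=36  19^19=28  19^20=40  19^21=22  19^22=8  19^23=29
  19^24=18  19^25=14  19^26=20  19^27=11  19^28=4  19^29=35
  19^30=9  19^31=7  19^32=10  19^33=26
So 19^33 ≡ 26 (mod 41), giving e = 33.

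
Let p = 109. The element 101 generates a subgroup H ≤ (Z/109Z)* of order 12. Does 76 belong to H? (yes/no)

yes

76 ∈ ⟨101⟩ iff 76^12 ≡ 1 (mod 109), since |⟨101⟩| = 12.
76^12 mod 109 = 1.
Since 1 = 1, 76 lies in the subgroup.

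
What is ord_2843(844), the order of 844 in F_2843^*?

The order of 844 must divide p − 1 = 2842 = 2 · 7^2 · 29.
Divisors: 1, 2, 7, 14, 29, 49, 58, 98, 203, 406, 1421, 2842.
Check each in increasing order: 844^1 ≡ 844;  844^2 ≡ 1586;  844^7 ≡ 2027;  844^14 ≡ 594;  844^29 ≡ 706;  844^49 ≡ 2674;  844^58 ≡ 911;  844^98 ≡ 131;  844^203 ≡ 1242;  844^406 ≡ 1658;  844^1421 ≡ 2842;  844^2842 ≡ 1.
Smallest exponent giving 1 is 2842.

2842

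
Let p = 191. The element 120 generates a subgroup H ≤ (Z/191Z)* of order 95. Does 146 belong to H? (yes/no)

no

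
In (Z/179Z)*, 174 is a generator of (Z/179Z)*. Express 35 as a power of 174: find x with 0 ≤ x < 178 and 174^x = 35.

Baby-step giant-step with m = ceil(sqrt(178)) = 14.
Baby table (174^j mod 179 for j=0..13):
  0:1  1:174  2:25  3:54  4:88  5:97  6:52  7:98
  8:47  9:123  10:101  11:32  12:19  13:84
Giant step factor: 174^(-14) ≡ 153 (mod 179).
Scan 35·153^i mod 179 for i = 0, 1, …:
  i=0: 35   i=1: 164   i=2: 32
Match at i=2, j=11: x = 2·14 + 11 = 39.

39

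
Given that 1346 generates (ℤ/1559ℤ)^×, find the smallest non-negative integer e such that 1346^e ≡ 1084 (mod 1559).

Baby-step giant-step with m = ceil(sqrt(1558)) = 40.
Baby table (1346^j mod 1559 for j=0..39):
  0:1  1:1346  2:158  3:644  4:20  5:417  6:42  7:408
  8:400  9:545  10:840  11:365  12:205  13:1546  14:1210  15:1064
  16:982  17:1299  18:815  19:1013  20:932  21:1036  22:710  23:1552
  24:1491  25:453  26:169  27:1419  28:199  29:1265  30:262  31:318
  32:862  33:356  34:563  35:124  36:91  37:884  38:347  39:921
Giant step factor: 1346^(-40) ≡ 669 (mod 1559).
Scan 1084·669^i mod 1559 for i = 0, 1, …:
  i=0: 1084   i=1: 261   i=2: 1
Match at i=2, j=0: e = 2·40 + 0 = 80.

80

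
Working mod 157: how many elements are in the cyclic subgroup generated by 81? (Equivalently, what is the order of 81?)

39

The order of 81 must divide p − 1 = 156 = 2^2 · 3 · 13.
Divisors: 1, 2, 3, 4, 6, 12, 13, 26, 39, 52, 78, 156.
Check each in increasing order: 81^1 ≡ 81;  81^2 ≡ 124;  81^3 ≡ 153;  81^4 ≡ 147;  81^6 ≡ 16;  81^12 ≡ 99;  81^13 ≡ 12;  81^26 ≡ 144;  81^39 ≡ 1.
Smallest exponent giving 1 is 39.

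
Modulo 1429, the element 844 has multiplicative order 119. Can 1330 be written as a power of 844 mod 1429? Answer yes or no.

no

1330 ∈ ⟨844⟩ iff 1330^119 ≡ 1 (mod 1429), since |⟨844⟩| = 119.
1330^119 mod 1429 = 809.
Since 809 ≠ 1, 1330 does not lie in the subgroup.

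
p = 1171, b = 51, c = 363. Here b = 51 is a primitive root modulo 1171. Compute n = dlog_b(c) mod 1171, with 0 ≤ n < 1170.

Baby-step giant-step with m = ceil(sqrt(1170)) = 35.
Baby table (51^j mod 1171 for j=0..34):
  0:1  1:51  2:259  3:328  4:334  5:640  6:1023  7:649
  8:311  9:638  10:921  11:131  12:826  13:1141  14:812  15:427
  16:699  17:519  18:707  19:927  20:437  21:38  22:767  23:474
  24:754  25:982  26:900  27:231  28:71  29:108  30:824  31:1039
  32:294  33:942  34:31
Giant step factor: 51^(-35) ≡ 397 (mod 1171).
Scan 363·397^i mod 1171 for i = 0, 1, …:
  i=0: 363   i=1: 78   i=2: 520   i=3: 344
  i=4: 732   i=5: 196   i=6: 526   i=7: 384
  i=8: 218   i=9: 1063     …   i=25: 666
  i=26: 927
Match at i=26, j=19: n = 26·35 + 19 = 929.

929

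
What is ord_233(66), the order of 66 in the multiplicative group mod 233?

116

The order of 66 must divide p − 1 = 232 = 2^3 · 29.
Divisors: 1, 2, 4, 8, 29, 58, 116, 232.
Check each in increasing order: 66^1 ≡ 66;  66^2 ≡ 162;  66^4 ≡ 148;  66^8 ≡ 2;  66^29 ≡ 89;  66^58 ≡ 232;  66^116 ≡ 1.
Smallest exponent giving 1 is 116.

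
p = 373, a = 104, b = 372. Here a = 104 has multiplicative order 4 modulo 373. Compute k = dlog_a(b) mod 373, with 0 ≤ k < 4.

Successive powers of 104 modulo 373:
  104^0=1  104^1=104  104^2=372
So 104^2 ≡ 372 (mod 373), giving k = 2.

2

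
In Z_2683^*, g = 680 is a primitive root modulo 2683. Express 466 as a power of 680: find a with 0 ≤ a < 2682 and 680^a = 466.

819

Baby-step giant-step with m = ceil(sqrt(2682)) = 52.
Baby table (680^j mod 2683 for j=0..51):
  0:1  1:680  2:924  3:498  4:582  5:1359  6:1168  7:72
  8:666  9:2136  10:977  11:1659  12:1260  13:923  14:2501  15:2341
  16:861  17:586  18:1396  19:2181  20:2064  21:311  22:2206  23:283
  24:1947  25:1241  26:1418  27:1043  28:928  29:535  30:1595  31:668
  32:813  33:142  34:2655  35:2424  36:958  37:2154  38:2485  39:2193
  40:2175  41:667  42:133  43:1901  44:2157  45:1842  46:2282  47:986
  48:2413  49:1527  50:39  51:2373
Giant step factor: 680^(-52) ≡ 1127 (mod 2683).
Scan 466·1127^i mod 2683 for i = 0, 1, …:
  i=0: 466   i=1: 1997   i=2: 2265   i=3: 1122
  i=4: 801   i=5: 1239   i=6: 1193   i=7: 328
  i=8: 2085   i=9: 2170     …   i=14: 1866
  i=15: 2193
Match at i=15, j=39: a = 15·52 + 39 = 819.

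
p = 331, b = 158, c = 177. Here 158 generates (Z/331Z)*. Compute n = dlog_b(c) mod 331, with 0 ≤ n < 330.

84

Baby-step giant-step with m = ceil(sqrt(330)) = 19.
Baby table (158^j mod 331 for j=0..18):
  0:1  1:158  2:139  3:116  4:123  5:236  6:216  7:35
  8:234  9:231  10:88  11:2  12:316  13:278  14:232  15:246
  16:141  17:101  18:70
Giant step factor: 158^(-19) ≡ 29 (mod 331).
Scan 177·29^i mod 331 for i = 0, 1, …:
  i=0: 177   i=1: 168   i=2: 238   i=3: 282
  i=4: 234
Match at i=4, j=8: n = 4·19 + 8 = 84.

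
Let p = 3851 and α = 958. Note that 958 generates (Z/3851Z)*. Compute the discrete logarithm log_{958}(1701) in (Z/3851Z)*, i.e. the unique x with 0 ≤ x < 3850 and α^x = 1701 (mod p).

3603

Baby-step giant-step with m = ceil(sqrt(3850)) = 63.
Baby table (958^j mod 3851 for j=0..62):
  0:1  1:958  2:1226  3:3804  4:1186  5:143  6:2209  7:2023
  8:981  9:154  10:1194  11:105  12:464  13:1647  14:2767  15:1298
  16:3462  17:885  18:610  19:2879  20:766  21:2138  22:3323  23:2508
  24:3491  25:1710  26:1505  27:1516  28:501  29:2434  30:1917  31:3410
  32:1132  33:2325  34:1472  35:710  36:2404  37:134  38:1289  39:2542
  40:1404  41:1033  42:3758  43:3330  44:1512  45:520  46:1381  47:2105
  48:2517  49:560  50:1191  51:1082  52:637  53:1788  54:3060  55:869
  56:686  57:2518  58:1518  59:2417  60:1035  61:1823  62:1931
Giant step factor: 958^(-63) ≡ 3593 (mod 3851).
Scan 1701·3593^i mod 3851 for i = 0, 1, …:
  i=0: 1701   i=1: 156   i=2: 2113   i=3: 1688
  i=4: 3510   i=5: 3256   i=6: 3321   i=7: 1955
  i=8: 91   i=9: 3479     …   i=56: 3282
  i=57: 464
Match at i=57, j=12: x = 57·63 + 12 = 3603.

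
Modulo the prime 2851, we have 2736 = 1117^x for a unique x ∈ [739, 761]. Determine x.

Compute 1117^739 mod 2851 = 379, then multiply by 1117 repeatedly:
  1117^739=379  1117^740=1395  1117^741=1569  1117^742=2059  1117^743=1997
  1117^744=1167  1117^745=632  1117^746=1747  1117^747=1315  1117^748=590
  1117^749=449  1117^750=2608  1117^751=2265  1117^752=1168  1117^753=1749
  1117^754=698  1117^755=1343  1117^756=505  1117^757=2438  1117^758=541
  1117^759=2736
Found 2736 at exponent 759.

759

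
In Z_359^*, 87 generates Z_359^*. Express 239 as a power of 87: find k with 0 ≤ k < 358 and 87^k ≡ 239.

307

Baby-step giant-step with m = ceil(sqrt(358)) = 19.
Baby table (87^j mod 359 for j=0..18):
  0:1  1:87  2:30  3:97  4:182  5:38  6:75  7:63
  8:96  9:95  10:8  11:337  12:240  13:58  14:20  15:304
  16:241  17:145  18:50
Giant step factor: 87^(-19) ≡ 265 (mod 359).
Scan 239·265^i mod 359 for i = 0, 1, …:
  i=0: 239   i=1: 151   i=2: 166   i=3: 192
  i=4: 261   i=5: 237   i=6: 339   i=7: 85
  i=8: 267   i=9: 32     …   i=15: 125
  i=16: 97
Match at i=16, j=3: k = 16·19 + 3 = 307.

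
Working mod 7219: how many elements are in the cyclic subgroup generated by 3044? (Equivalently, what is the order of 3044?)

The order of 3044 must divide p − 1 = 7218 = 2 · 3^2 · 401.
Divisors: 1, 2, 3, 6, 9, 18, 401, 802, 1203, 2406, 3609, 7218.
Check each in increasing order: 3044^1 ≡ 3044;  3044^2 ≡ 3959;  3044^3 ≡ 2685;  3044^6 ≡ 4663;  3044^9 ≡ 2409;  3044^18 ≡ 6424;  3044^401 ≡ 1916;  3044^802 ≡ 3804;  3044^1203 ≡ 4493;  3044^2406 ≡ 2725;  3044^3609 ≡ 1.
Smallest exponent giving 1 is 3609.

3609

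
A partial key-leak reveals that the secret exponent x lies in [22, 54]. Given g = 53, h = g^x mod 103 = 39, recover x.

39

Compute 53^22 mod 103 = 82, then multiply by 53 repeatedly:
  53^22=82  53^23=20  53^24=30  53^25=45  53^26=16
  53^27=24  53^28=36  53^29=54  53^30=81  53^31=70
  53^32=2  53^33=3  53^34=56  53^35=84  53^36=23
  53^37=86  53^38=26  53^39=39
Found 39 at exponent 39.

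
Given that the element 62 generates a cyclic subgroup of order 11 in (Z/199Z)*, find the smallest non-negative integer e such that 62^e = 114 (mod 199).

Successive powers of 62 modulo 199:
  62^0=1  62^1=62  62^2=63  62^3=125  62^4=188  62^5=114
So 62^5 ≡ 114 (mod 199), giving e = 5.

5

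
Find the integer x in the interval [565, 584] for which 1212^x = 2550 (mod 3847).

568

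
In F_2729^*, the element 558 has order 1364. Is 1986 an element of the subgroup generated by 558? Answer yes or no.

1986 ∈ ⟨558⟩ iff 1986^1364 ≡ 1 (mod 2729), since |⟨558⟩| = 1364.
1986^1364 mod 2729 = 2728.
Since 2728 ≠ 1, 1986 does not lie in the subgroup.

no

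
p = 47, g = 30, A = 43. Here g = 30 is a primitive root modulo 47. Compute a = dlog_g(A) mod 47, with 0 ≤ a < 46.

31

Baby-step giant-step with m = ceil(sqrt(46)) = 7.
Baby table (30^j mod 47 for j=0..6):
  0:1  1:30  2:7  3:22  4:2  5:13  6:14
Giant step factor: 30^(-7) ≡ 31 (mod 47).
Scan 43·31^i mod 47 for i = 0, 1, …:
  i=0: 43   i=1: 17   i=2: 10   i=3: 28
  i=4: 22
Match at i=4, j=3: a = 4·7 + 3 = 31.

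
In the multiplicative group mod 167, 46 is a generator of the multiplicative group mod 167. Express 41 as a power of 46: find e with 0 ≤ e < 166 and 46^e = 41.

Baby-step giant-step with m = ceil(sqrt(166)) = 13.
Baby table (46^j mod 167 for j=0..12):
  0:1  1:46  2:112  3:142  4:19  5:39  6:124  7:26
  8:27  9:73  10:18  11:160  12:12
Giant step factor: 46^(-13) ≡ 131 (mod 167).
Scan 41·131^i mod 167 for i = 0, 1, …:
  i=0: 41   i=1: 27
Match at i=1, j=8: e = 1·13 + 8 = 21.

21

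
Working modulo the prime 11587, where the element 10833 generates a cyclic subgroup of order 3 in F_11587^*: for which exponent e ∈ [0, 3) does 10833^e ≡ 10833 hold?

Successive powers of 10833 modulo 11587:
  10833^0=1  10833^1=10833
So 10833^1 ≡ 10833 (mod 11587), giving e = 1.

1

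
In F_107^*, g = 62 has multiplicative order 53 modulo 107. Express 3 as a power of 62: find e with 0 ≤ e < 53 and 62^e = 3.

29

Baby-step giant-step with m = ceil(sqrt(53)) = 8.
Baby table (62^j mod 107 for j=0..7):
  0:1  1:62  2:99  3:39  4:64  5:9  6:23  7:35
Giant step factor: 62^(-8) ≡ 25 (mod 107).
Scan 3·25^i mod 107 for i = 0, 1, …:
  i=0: 3   i=1: 75   i=2: 56   i=3: 9
Match at i=3, j=5: e = 3·8 + 5 = 29.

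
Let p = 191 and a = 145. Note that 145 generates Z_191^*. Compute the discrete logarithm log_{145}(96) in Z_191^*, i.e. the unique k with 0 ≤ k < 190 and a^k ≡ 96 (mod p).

Baby-step giant-step with m = ceil(sqrt(190)) = 14.
Baby table (145^j mod 191 for j=0..13):
  0:1  1:145  2:15  3:74  4:34  5:155  6:128  7:33
  8:10  9:113  10:150  11:167  12:149  13:22
Giant step factor: 145^(-14) ≡ 67 (mod 191).
Scan 96·67^i mod 191 for i = 0, 1, …:
  i=0: 96   i=1: 129   i=2: 48   i=3: 160
  i=4: 24   i=5: 80   i=6: 12   i=7: 40
  i=8: 6   i=9: 20   i=10: 3   i=11: 10
Match at i=11, j=8: k = 11·14 + 8 = 162.

162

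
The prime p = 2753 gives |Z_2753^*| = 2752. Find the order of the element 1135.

2752

The order of 1135 must divide p − 1 = 2752 = 2^6 · 43.
Divisors: 1, 2, 4, 8, 16, 32, 43, 64, 86, 172, 344, 688, 1376, 2752.
Check each in increasing order: 1135^1 ≡ 1135;  1135^2 ≡ 2574;  1135^4 ≡ 1758;  1135^8 ≡ 1698;  1135^16 ≡ 813;  1135^32 ≡ 249;  1135^43 ≡ 835;  1135^64 ≡ 1435;  1135^86 ≡ 716;  1135^172 ≡ 598;  1135^344 ≡ 2467;  1135^688 ≡ 1959;  1135^1376 ≡ 2752;  1135^2752 ≡ 1.
Smallest exponent giving 1 is 2752.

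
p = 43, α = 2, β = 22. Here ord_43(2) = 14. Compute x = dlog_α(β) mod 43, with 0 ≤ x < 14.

Successive powers of 2 modulo 43:
  2^0=1  2^1=2  2^2=4  2^3=8  2^4=16  2^5=32
  2^6=21  2^7=42  2^8=41  2^9=39  2^10=35  2^11=27
  2^12=11  2^13=22
So 2^13 ≡ 22 (mod 43), giving x = 13.

13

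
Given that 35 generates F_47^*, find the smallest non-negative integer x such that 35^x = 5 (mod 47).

Baby-step giant-step with m = ceil(sqrt(46)) = 7.
Baby table (35^j mod 47 for j=0..6):
  0:1  1:35  2:3  3:11  4:9  5:33  6:27
Giant step factor: 35^(-7) ≡ 19 (mod 47).
Scan 5·19^i mod 47 for i = 0, 1, …:
  i=0: 5   i=1: 1
Match at i=1, j=0: x = 1·7 + 0 = 7.

7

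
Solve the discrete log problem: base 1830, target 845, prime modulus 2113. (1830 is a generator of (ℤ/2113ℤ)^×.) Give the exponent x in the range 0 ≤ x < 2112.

1447

Baby-step giant-step with m = ceil(sqrt(2112)) = 46.
Baby table (1830^j mod 2113 for j=0..45):
  0:1  1:1830  2:1908  3:964  4:1878  5:1002  6:1689  7:1664
  8:287  9:1186  10:329  11:1978  12:171  13:206  14:866  15:30
  16:2075  17:189  18:1451  19:1402  20:478  21:2071  22:1321  23:158
  24:1772  25:1418  26:176  27:904  28:1954  29:624  30:900  31:973
  32:1444  33:1270  34:1913  35:1662  36:853  37:1596  38:514  39:335
  40:280  41:1054  42:1764  43:1569  44:1816  45:1644
Giant step factor: 1830^(-46) ≡ 221 (mod 2113).
Scan 845·221^i mod 2113 for i = 0, 1, …:
  i=0: 845   i=1: 801   i=2: 1642   i=3: 1559
  i=4: 120   i=5: 1164   i=6: 1571   i=7: 659
  i=8: 1955   i=9: 1003     …   i=30: 1673
  i=31: 2071
Match at i=31, j=21: x = 31·46 + 21 = 1447.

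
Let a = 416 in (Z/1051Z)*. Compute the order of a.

The order of 416 must divide p − 1 = 1050 = 2 · 3 · 5^2 · 7.
Divisors: 1, 2, 3, 5, 6, 7, 10, 14, 15, 21, 25, 30, 35, 42, 50, 70, 75, 105, 150, 175, 210, 350, 525, 1050.
Check each in increasing order: 416^1 ≡ 416;  416^2 ≡ 692;  416^3 ≡ 949;  416^5 ≡ 884;  416^6 ≡ 945;  416^7 ≡ 46;  416^10 ≡ 563;  416^14 ≡ 14;  416^15 ≡ 569;  416^21 ≡ 644;  416^25 ≡ 843;  416^30 ≡ 53;  416^35 ≡ 608;  416^42 ≡ 642;  416^50 ≡ 173;  416^70 ≡ 763;  416^75 ≡ 801;  416^105 ≡ 413;  416^150 ≡ 491;  416^175 ≡ 870;  416^210 ≡ 307;  416^350 ≡ 180;  416^525 ≡ 1.
Smallest exponent giving 1 is 525.

525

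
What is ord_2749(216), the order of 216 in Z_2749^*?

916

The order of 216 must divide p − 1 = 2748 = 2^2 · 3 · 229.
Divisors: 1, 2, 3, 4, 6, 12, 229, 458, 687, 916, 1374, 2748.
Check each in increasing order: 216^1 ≡ 216;  216^2 ≡ 2672;  216^3 ≡ 2611;  216^4 ≡ 431;  216^6 ≡ 2550;  216^12 ≡ 1115;  216^229 ≡ 2109;  216^458 ≡ 2748;  216^687 ≡ 640;  216^916 ≡ 1.
Smallest exponent giving 1 is 916.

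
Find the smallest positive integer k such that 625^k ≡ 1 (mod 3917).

979

The order of 625 must divide p − 1 = 3916 = 2^2 · 11 · 89.
Divisors: 1, 2, 4, 11, 22, 44, 89, 178, 356, 979, 1958, 3916.
Check each in increasing order: 625^1 ≡ 625;  625^2 ≡ 2842;  625^4 ≡ 110;  625^11 ≡ 2913;  625^22 ≡ 1347;  625^44 ≡ 838;  625^89 ≡ 2650;  625^178 ≡ 3236;  625^356 ≡ 1555;  625^979 ≡ 1.
Smallest exponent giving 1 is 979.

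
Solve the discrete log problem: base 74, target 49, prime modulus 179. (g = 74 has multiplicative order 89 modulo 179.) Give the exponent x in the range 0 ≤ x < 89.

45

Baby-step giant-step with m = ceil(sqrt(89)) = 10.
Baby table (74^j mod 179 for j=0..9):
  0:1  1:74  2:106  3:147  4:138  5:9  6:129  7:59
  8:70  9:168
Giant step factor: 74^(-10) ≡ 42 (mod 179).
Scan 49·42^i mod 179 for i = 0, 1, …:
  i=0: 49   i=1: 89   i=2: 158   i=3: 13
  i=4: 9
Match at i=4, j=5: x = 4·10 + 5 = 45.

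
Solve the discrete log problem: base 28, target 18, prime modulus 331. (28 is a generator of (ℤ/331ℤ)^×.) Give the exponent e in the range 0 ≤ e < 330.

Baby-step giant-step with m = ceil(sqrt(330)) = 19.
Baby table (28^j mod 331 for j=0..18):
  0:1  1:28  2:122  3:106  4:320  5:23  6:313  7:158
  8:121  9:78  10:198  11:248  12:324  13:135  14:139  15:251
  16:77  17:170  18:126
Giant step factor: 28^(-19) ≡ 41 (mod 331).
Scan 18·41^i mod 331 for i = 0, 1, …:
  i=0: 18   i=1: 76   i=2: 137   i=3: 321
  i=4: 252   i=5: 71   i=6: 263   i=7: 191
  i=8: 218   i=9: 1
Match at i=9, j=0: e = 9·19 + 0 = 171.

171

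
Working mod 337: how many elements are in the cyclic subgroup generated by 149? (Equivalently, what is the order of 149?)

168

The order of 149 must divide p − 1 = 336 = 2^4 · 3 · 7.
Divisors: 1, 2, 3, 4, 6, 7, 8, 12, 14, 16, 21, 24, 28, 42, 48, 56, 84, 112, 168, 336.
Check each in increasing order: 149^1 ≡ 149;  149^2 ≡ 296;  149^3 ≡ 294;  149^4 ≡ 333;  149^6 ≡ 164;  149^7 ≡ 172;  149^8 ≡ 16;  149^12 ≡ 273;  149^14 ≡ 265;  149^16 ≡ 256;  149^21 ≡ 85;  149^24 ≡ 52;  149^28 ≡ 129;  149^42 ≡ 148;  149^48 ≡ 8;  149^56 ≡ 128;  149^84 ≡ 336;  149^112 ≡ 208;  149^168 ≡ 1.
Smallest exponent giving 1 is 168.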